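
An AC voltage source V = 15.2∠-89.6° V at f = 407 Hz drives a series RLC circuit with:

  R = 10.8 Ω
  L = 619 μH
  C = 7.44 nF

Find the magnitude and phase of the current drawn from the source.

Step 1 — Angular frequency: ω = 2π·f = 2π·407 = 2557 rad/s.
Step 2 — Component impedances:
  R: Z = R = 10.8 Ω
  L: Z = jωL = j·2557·0.000619 = 0 + j1.583 Ω
  C: Z = 1/(jωC) = -j/(ω·C) = 0 - j5.256e+04 Ω
Step 3 — Series combination: Z_total = R + L + C = 10.8 - j5.256e+04 Ω = 5.256e+04∠-90.0° Ω.
Step 4 — Source phasor: V = 15.2∠-89.6° V = 0.1061 - j15.2 V.
Step 5 — Ohm's law: I = V / Z_total = (0.1061 - j15.2) / (10.8 - j5.256e+04) = 0.0002892 + j1.96e-06 A.
Step 6 — Convert to polar: |I| = 0.0002892 A, ∠I = 0.4°.

I = 0.0002892∠0.4° A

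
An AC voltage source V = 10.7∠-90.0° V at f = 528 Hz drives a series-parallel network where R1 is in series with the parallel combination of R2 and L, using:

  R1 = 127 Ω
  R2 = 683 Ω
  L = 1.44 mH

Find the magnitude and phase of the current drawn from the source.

Step 1 — Angular frequency: ω = 2π·f = 2π·528 = 3318 rad/s.
Step 2 — Component impedances:
  R1: Z = R = 127 Ω
  R2: Z = R = 683 Ω
  L: Z = jωL = j·3318·0.00144 = 0 + j4.777 Ω
Step 3 — Parallel branch: R2 || L = 1/(1/R2 + 1/L) = 0.03341 + j4.777 Ω.
Step 4 — Series with R1: Z_total = R1 + (R2 || L) = 127 + j4.777 Ω = 127.1∠2.2° Ω.
Step 5 — Source phasor: V = 10.7∠-90.0° V = 0 - j10.7 V.
Step 6 — Ohm's law: I = V / Z_total = (0 - j10.7) / (127 + j4.777) = -0.003163 - j0.08411 A.
Step 7 — Convert to polar: |I| = 0.08417 A, ∠I = -92.2°.

I = 0.08417∠-92.2° A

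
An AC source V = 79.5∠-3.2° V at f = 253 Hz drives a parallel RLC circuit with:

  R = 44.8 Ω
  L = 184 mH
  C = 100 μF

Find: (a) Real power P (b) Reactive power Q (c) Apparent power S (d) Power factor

Step 1 — Angular frequency: ω = 2π·f = 2π·253 = 1590 rad/s.
Step 2 — Component impedances:
  R: Z = R = 44.8 Ω
  L: Z = jωL = j·1590·0.184 = 0 + j292.5 Ω
  C: Z = 1/(jωC) = -j/(ω·C) = 0 - j6.291 Ω
Step 3 — Parallel combination: 1/Z_total = 1/R + 1/L + 1/C; Z_total = 0.904 - j6.299 Ω = 6.364∠-81.8° Ω.
Step 4 — Source phasor: V = 79.5∠-3.2° V = 79.38 - j4.438 V.
Step 5 — Current: I = V / Z = 2.462 + j12.25 A = 12.49∠78.6° A.
Step 6 — Complex power: S = V·I* = 141.1 - j983.1 VA.
Step 7 — Real power: P = Re(S) = 141.1 W.
Step 8 — Reactive power: Q = Im(S) = -983.1 VAR.
Step 9 — Apparent power: |S| = 993.2 VA.
Step 10 — Power factor: PF = P/|S| = 0.142 (leading).

(a) P = 141.1 W  (b) Q = -983.1 VAR  (c) S = 993.2 VA  (d) PF = 0.142 (leading)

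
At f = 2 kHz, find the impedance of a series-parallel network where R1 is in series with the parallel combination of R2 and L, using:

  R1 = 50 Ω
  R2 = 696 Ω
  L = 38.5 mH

Step 1 — Angular frequency: ω = 2π·f = 2π·2000 = 1.257e+04 rad/s.
Step 2 — Component impedances:
  R1: Z = R = 50 Ω
  R2: Z = R = 696 Ω
  L: Z = jωL = j·1.257e+04·0.0385 = 0 + j483.8 Ω
Step 3 — Parallel branch: R2 || L = 1/(1/R2 + 1/L) = 226.7 + j326.2 Ω.
Step 4 — Series with R1: Z_total = R1 + (R2 || L) = 276.7 + j326.2 Ω = 427.8∠49.7° Ω.

Z = 276.7 + j326.2 Ω = 427.8∠49.7° Ω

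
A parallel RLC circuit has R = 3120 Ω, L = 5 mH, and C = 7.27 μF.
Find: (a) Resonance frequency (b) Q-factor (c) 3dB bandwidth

Step 1 — Resonance: ω₀ = 1/√(LC) = 1/√(0.005·7.27e-06) = 5245 rad/s.
Step 2 — f₀ = ω₀/(2π) = 834.8 Hz.
Step 3 — Parallel Q: Q = R/(ω₀L) = 3120/(5245·0.005) = 119.
Step 4 — Bandwidth: Δω = ω₀/Q = 44.09 rad/s; BW = Δω/(2π) = 7.017 Hz.

(a) f₀ = 834.8 Hz  (b) Q = 119  (c) BW = 7.017 Hz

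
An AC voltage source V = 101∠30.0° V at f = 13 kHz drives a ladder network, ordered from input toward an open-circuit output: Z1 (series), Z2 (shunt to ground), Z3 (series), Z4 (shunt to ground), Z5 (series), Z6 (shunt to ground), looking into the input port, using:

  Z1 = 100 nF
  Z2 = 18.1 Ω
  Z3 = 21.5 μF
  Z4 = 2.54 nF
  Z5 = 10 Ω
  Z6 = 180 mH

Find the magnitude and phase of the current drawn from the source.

Step 1 — Angular frequency: ω = 2π·f = 2π·1.3e+04 = 8.168e+04 rad/s.
Step 2 — Component impedances:
  Z1: Z = 1/(jωC) = -j/(ω·C) = 0 - j122.4 Ω
  Z2: Z = R = 18.1 Ω
  Z3: Z = 1/(jωC) = -j/(ω·C) = 0 - j0.5694 Ω
  Z4: Z = 1/(jωC) = -j/(ω·C) = 0 - j4820 Ω
  Z5: Z = R = 10 Ω
  Z6: Z = jωL = j·8.168e+04·0.18 = 0 + j1.47e+04 Ω
Step 3 — Ladder network (open output): work backward from the far end, alternating series and parallel combinations. Z_in = 18.1 - j122.5 Ω = 123.8∠-81.6° Ω.
Step 4 — Source phasor: V = 101∠30.0° V = 87.47 + j50.5 V.
Step 5 — Ohm's law: I = V / Z_total = (87.47 + j50.5) / (18.1 - j122.5) = -0.3002 + j0.7586 A.
Step 6 — Convert to polar: |I| = 0.8158 A, ∠I = 111.6°.

I = 0.8158∠111.6° A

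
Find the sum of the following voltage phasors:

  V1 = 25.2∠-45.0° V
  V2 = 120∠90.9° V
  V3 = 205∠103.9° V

Step 1 — Convert each phasor to rectangular form:
  V1 = 25.2·(cos(-45.0°) + j·sin(-45.0°)) = 17.82 - j17.82 V
  V2 = 120·(cos(90.9°) + j·sin(90.9°)) = -1.885 + j120 V
  V3 = 205·(cos(103.9°) + j·sin(103.9°)) = -49.25 + j199 V
Step 2 — Sum components: V_total = -33.31 + j301.2 V.
Step 3 — Convert to polar: |V_total| = 303 V, ∠V_total = 96.3°.

V_total = 303∠96.3° V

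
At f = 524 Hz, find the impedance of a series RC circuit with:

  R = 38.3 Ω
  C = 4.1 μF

Step 1 — Angular frequency: ω = 2π·f = 2π·524 = 3292 rad/s.
Step 2 — Component impedances:
  R: Z = R = 38.3 Ω
  C: Z = 1/(jωC) = -j/(ω·C) = 0 - j74.08 Ω
Step 3 — Series combination: Z_total = R + C = 38.3 - j74.08 Ω = 83.4∠-62.7° Ω.

Z = 38.3 - j74.08 Ω = 83.4∠-62.7° Ω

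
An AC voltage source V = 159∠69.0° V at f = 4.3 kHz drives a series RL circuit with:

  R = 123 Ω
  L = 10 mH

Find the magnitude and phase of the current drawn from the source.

Step 1 — Angular frequency: ω = 2π·f = 2π·4300 = 2.702e+04 rad/s.
Step 2 — Component impedances:
  R: Z = R = 123 Ω
  L: Z = jωL = j·2.702e+04·0.01 = 0 + j270.2 Ω
Step 3 — Series combination: Z_total = R + L = 123 + j270.2 Ω = 296.9∠65.5° Ω.
Step 4 — Source phasor: V = 159∠69.0° V = 56.98 + j148.4 V.
Step 5 — Ohm's law: I = V / Z_total = (56.98 + j148.4) / (123 + j270.2) = 0.5346 + j0.03249 A.
Step 6 — Convert to polar: |I| = 0.5356 A, ∠I = 3.5°.

I = 0.5356∠3.5° A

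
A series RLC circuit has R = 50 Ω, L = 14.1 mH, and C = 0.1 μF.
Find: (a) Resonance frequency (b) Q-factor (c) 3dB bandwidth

Step 1 — Resonance: ω₀ = 1/√(LC) = 1/√(0.0141·1e-07) = 2.663e+04 rad/s.
Step 2 — f₀ = ω₀/(2π) = 4238 Hz.
Step 3 — Series Q: Q = ω₀L/R = 2.663e+04·0.0141/50 = 7.51.
Step 4 — Bandwidth: Δω = ω₀/Q = 3546 rad/s; BW = Δω/(2π) = 564.4 Hz.

(a) f₀ = 4238 Hz  (b) Q = 7.51  (c) BW = 564.4 Hz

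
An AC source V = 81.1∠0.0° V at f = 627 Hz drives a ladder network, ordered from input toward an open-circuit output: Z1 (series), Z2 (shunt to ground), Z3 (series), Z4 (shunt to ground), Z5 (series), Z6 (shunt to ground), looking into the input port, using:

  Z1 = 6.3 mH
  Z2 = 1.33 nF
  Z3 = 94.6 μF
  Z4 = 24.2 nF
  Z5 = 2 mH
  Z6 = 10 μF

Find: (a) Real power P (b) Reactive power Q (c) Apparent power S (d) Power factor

Step 1 — Angular frequency: ω = 2π·f = 2π·627 = 3940 rad/s.
Step 2 — Component impedances:
  Z1: Z = jωL = j·3940·0.0063 = 0 + j24.82 Ω
  Z2: Z = 1/(jωC) = -j/(ω·C) = 0 - j1.909e+05 Ω
  Z3: Z = 1/(jωC) = -j/(ω·C) = 0 - j2.683 Ω
  Z4: Z = 1/(jωC) = -j/(ω·C) = 0 - j1.049e+04 Ω
  Z5: Z = jωL = j·3940·0.002 = 0 + j7.879 Ω
  Z6: Z = 1/(jωC) = -j/(ω·C) = 0 - j25.38 Ω
Step 3 — Ladder network (open output): work backward from the far end, alternating series and parallel combinations. Z_in = 0 + j4.663 Ω = 4.663∠90.0° Ω.
Step 4 — Source phasor: V = 81.1∠0.0° V = 81.1 V.
Step 5 — Current: I = V / Z = 0 - j17.39 A = 17.39∠-90.0° A.
Step 6 — Complex power: S = V·I* = 0 + j1411 VA.
Step 7 — Real power: P = Re(S) = 0 W.
Step 8 — Reactive power: Q = Im(S) = 1411 VAR.
Step 9 — Apparent power: |S| = 1411 VA.
Step 10 — Power factor: PF = P/|S| = 0 (lagging).

(a) P = 0 W  (b) Q = 1411 VAR  (c) S = 1411 VA  (d) PF = 0 (lagging)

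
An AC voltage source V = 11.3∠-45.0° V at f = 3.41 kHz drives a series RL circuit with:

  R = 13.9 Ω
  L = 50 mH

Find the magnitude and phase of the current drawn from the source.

Step 1 — Angular frequency: ω = 2π·f = 2π·3410 = 2.143e+04 rad/s.
Step 2 — Component impedances:
  R: Z = R = 13.9 Ω
  L: Z = jωL = j·2.143e+04·0.05 = 0 + j1071 Ω
Step 3 — Series combination: Z_total = R + L = 13.9 + j1071 Ω = 1071∠89.3° Ω.
Step 4 — Source phasor: V = 11.3∠-45.0° V = 7.99 - j7.99 V.
Step 5 — Ohm's law: I = V / Z_total = (7.99 - j7.99) / (13.9 + j1071) = -0.007361 - j0.007554 A.
Step 6 — Convert to polar: |I| = 0.01055 A, ∠I = -134.3°.

I = 0.01055∠-134.3° A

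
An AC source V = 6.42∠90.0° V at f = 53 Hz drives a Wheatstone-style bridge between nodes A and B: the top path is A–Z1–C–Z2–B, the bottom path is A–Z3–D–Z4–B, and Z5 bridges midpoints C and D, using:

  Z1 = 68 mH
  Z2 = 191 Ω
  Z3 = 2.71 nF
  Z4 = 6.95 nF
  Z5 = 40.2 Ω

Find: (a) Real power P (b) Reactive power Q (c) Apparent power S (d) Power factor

Step 1 — Angular frequency: ω = 2π·f = 2π·53 = 333 rad/s.
Step 2 — Component impedances:
  Z1: Z = jωL = j·333·0.068 = 0 + j22.64 Ω
  Z2: Z = R = 191 Ω
  Z3: Z = 1/(jωC) = -j/(ω·C) = 0 - j1.108e+06 Ω
  Z4: Z = 1/(jωC) = -j/(ω·C) = 0 - j4.321e+05 Ω
  Z5: Z = R = 40.2 Ω
Step 3 — Bridge requires nodal analysis (the Z5 bridge couples midpoints C and D, so the two paths cannot be reduced to a simple series/parallel combination). Setting node B to ground and injecting 1 A at node A, the 3-node admittance system at A, C, D solves to V_A = Z_AB = 191 + j22.56 Ω = 192.3∠6.7° Ω.
Step 4 — Source phasor: V = 6.42∠90.0° V = 0 + j6.42 V.
Step 5 — Current: I = V / Z = 0.003916 + j0.03315 A = 0.03338∠83.3° A.
Step 6 — Complex power: S = V·I* = 0.2128 + j0.02514 VA.
Step 7 — Real power: P = Re(S) = 0.2128 W.
Step 8 — Reactive power: Q = Im(S) = 0.02514 VAR.
Step 9 — Apparent power: |S| = 0.2143 VA.
Step 10 — Power factor: PF = P/|S| = 0.9931 (lagging).

(a) P = 0.2128 W  (b) Q = 0.02514 VAR  (c) S = 0.2143 VA  (d) PF = 0.9931 (lagging)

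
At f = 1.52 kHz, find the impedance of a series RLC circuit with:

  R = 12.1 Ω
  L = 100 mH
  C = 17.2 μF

Step 1 — Angular frequency: ω = 2π·f = 2π·1520 = 9550 rad/s.
Step 2 — Component impedances:
  R: Z = R = 12.1 Ω
  L: Z = jωL = j·9550·0.1 = 0 + j955 Ω
  C: Z = 1/(jωC) = -j/(ω·C) = 0 - j6.088 Ω
Step 3 — Series combination: Z_total = R + L + C = 12.1 + j949 Ω = 949∠89.3° Ω.

Z = 12.1 + j949 Ω = 949∠89.3° Ω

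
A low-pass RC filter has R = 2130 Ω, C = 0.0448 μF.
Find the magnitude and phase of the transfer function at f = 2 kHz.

Step 1 — Angular frequency: ω = 2π·2000 = 1.257e+04 rad/s.
Step 2 — Transfer function: H(jω) = 1/(1 + jωRC).
Step 3 — Denominator: 1 + jωRC = 1 + j·1.257e+04·2130·4.48e-08 = 1 + j1.199.
Step 4 — H = 0.4102 - j0.4919.
Step 5 — Magnitude: |H| = 0.6405 (-3.9 dB); phase: φ = -50.2°.

|H| = 0.6405 (-3.9 dB), φ = -50.2°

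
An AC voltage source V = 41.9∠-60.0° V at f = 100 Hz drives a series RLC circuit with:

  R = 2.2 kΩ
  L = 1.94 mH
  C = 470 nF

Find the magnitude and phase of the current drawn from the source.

Step 1 — Angular frequency: ω = 2π·f = 2π·100 = 628.3 rad/s.
Step 2 — Component impedances:
  R: Z = R = 2200 Ω
  L: Z = jωL = j·628.3·0.00194 = 0 + j1.219 Ω
  C: Z = 1/(jωC) = -j/(ω·C) = 0 - j3386 Ω
Step 3 — Series combination: Z_total = R + L + C = 2200 - j3385 Ω = 4037∠-57.0° Ω.
Step 4 — Source phasor: V = 41.9∠-60.0° V = 20.95 - j36.29 V.
Step 5 — Ohm's law: I = V / Z_total = (20.95 - j36.29) / (2200 - j3385) = 0.01036 - j0.0005469 A.
Step 6 — Convert to polar: |I| = 0.01038 A, ∠I = -3.0°.

I = 0.01038∠-3.0° A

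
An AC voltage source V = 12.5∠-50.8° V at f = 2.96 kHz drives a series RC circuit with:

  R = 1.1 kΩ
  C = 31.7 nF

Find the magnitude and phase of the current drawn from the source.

Step 1 — Angular frequency: ω = 2π·f = 2π·2960 = 1.86e+04 rad/s.
Step 2 — Component impedances:
  R: Z = R = 1100 Ω
  C: Z = 1/(jωC) = -j/(ω·C) = 0 - j1696 Ω
Step 3 — Series combination: Z_total = R + C = 1100 - j1696 Ω = 2022∠-57.0° Ω.
Step 4 — Source phasor: V = 12.5∠-50.8° V = 7.9 - j9.687 V.
Step 5 — Ohm's law: I = V / Z_total = (7.9 - j9.687) / (1100 - j1696) = 0.006147 + j0.0006716 A.
Step 6 — Convert to polar: |I| = 0.006183 A, ∠I = 6.2°.

I = 0.006183∠6.2° A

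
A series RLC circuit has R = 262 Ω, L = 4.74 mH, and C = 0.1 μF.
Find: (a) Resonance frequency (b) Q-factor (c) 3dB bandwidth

Step 1 — Resonance: ω₀ = 1/√(LC) = 1/√(0.00474·1e-07) = 4.593e+04 rad/s.
Step 2 — f₀ = ω₀/(2π) = 7310 Hz.
Step 3 — Series Q: Q = ω₀L/R = 4.593e+04·0.00474/262 = 0.831.
Step 4 — Bandwidth: Δω = ω₀/Q = 5.527e+04 rad/s; BW = Δω/(2π) = 8797 Hz.

(a) f₀ = 7310 Hz  (b) Q = 0.831  (c) BW = 8797 Hz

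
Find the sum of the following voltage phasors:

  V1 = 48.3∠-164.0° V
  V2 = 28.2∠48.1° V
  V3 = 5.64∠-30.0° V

Step 1 — Convert each phasor to rectangular form:
  V1 = 48.3·(cos(-164.0°) + j·sin(-164.0°)) = -46.43 - j13.31 V
  V2 = 28.2·(cos(48.1°) + j·sin(48.1°)) = 18.83 + j20.99 V
  V3 = 5.64·(cos(-30.0°) + j·sin(-30.0°)) = 4.884 - j2.82 V
Step 2 — Sum components: V_total = -22.71 + j4.856 V.
Step 3 — Convert to polar: |V_total| = 23.23 V, ∠V_total = 167.9°.

V_total = 23.23∠167.9° V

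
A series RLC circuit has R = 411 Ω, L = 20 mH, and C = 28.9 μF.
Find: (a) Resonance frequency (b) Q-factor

Step 1 — Resonance condition Im(Z)=0 gives ω₀ = 1/√(LC).
Step 2 — ω₀ = 1/√(0.02·2.89e-05) = 1315 rad/s.
Step 3 — f₀ = ω₀/(2π) = 209.3 Hz.
Step 4 — Series Q: Q = ω₀L/R = 1315·0.02/411 = 0.06401.

(a) f₀ = 209.3 Hz  (b) Q = 0.06401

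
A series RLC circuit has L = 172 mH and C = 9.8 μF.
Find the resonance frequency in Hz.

Step 1 — Resonance condition Im(Z)=0 gives ω₀ = 1/√(LC).
Step 2 — ω₀ = 1/√(0.172·9.8e-06) = 770.2 rad/s.
Step 3 — f₀ = ω₀/(2π) = 122.6 Hz.

f₀ = 122.6 Hz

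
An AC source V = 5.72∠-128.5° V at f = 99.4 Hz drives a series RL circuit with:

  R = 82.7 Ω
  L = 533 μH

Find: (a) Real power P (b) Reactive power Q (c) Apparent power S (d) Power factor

Step 1 — Angular frequency: ω = 2π·f = 2π·99.4 = 624.5 rad/s.
Step 2 — Component impedances:
  R: Z = R = 82.7 Ω
  L: Z = jωL = j·624.5·0.000533 = 0 + j0.3329 Ω
Step 3 — Series combination: Z_total = R + L = 82.7 + j0.3329 Ω = 82.7∠0.2° Ω.
Step 4 — Source phasor: V = 5.72∠-128.5° V = -3.561 - j4.477 V.
Step 5 — Current: I = V / Z = -0.04327 - j0.05396 A = 0.06917∠-128.7° A.
Step 6 — Complex power: S = V·I* = 0.3956 + j0.001592 VA.
Step 7 — Real power: P = Re(S) = 0.3956 W.
Step 8 — Reactive power: Q = Im(S) = 0.001592 VAR.
Step 9 — Apparent power: |S| = 0.3956 VA.
Step 10 — Power factor: PF = P/|S| = 1 (lagging).

(a) P = 0.3956 W  (b) Q = 0.001592 VAR  (c) S = 0.3956 VA  (d) PF = 1 (lagging)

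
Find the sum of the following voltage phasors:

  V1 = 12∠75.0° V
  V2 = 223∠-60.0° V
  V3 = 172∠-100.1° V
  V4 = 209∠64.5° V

Step 1 — Convert each phasor to rectangular form:
  V1 = 12·(cos(75.0°) + j·sin(75.0°)) = 3.106 + j11.59 V
  V2 = 223·(cos(-60.0°) + j·sin(-60.0°)) = 111.5 - j193.1 V
  V3 = 172·(cos(-100.1°) + j·sin(-100.1°)) = -30.16 - j169.3 V
  V4 = 209·(cos(64.5°) + j·sin(64.5°)) = 89.98 + j188.6 V
Step 2 — Sum components: V_total = 174.4 - j162.2 V.
Step 3 — Convert to polar: |V_total| = 238.2 V, ∠V_total = -42.9°.

V_total = 238.2∠-42.9° V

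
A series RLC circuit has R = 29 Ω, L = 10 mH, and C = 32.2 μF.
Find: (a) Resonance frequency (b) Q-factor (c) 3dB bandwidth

Step 1 — Resonance: ω₀ = 1/√(LC) = 1/√(0.01·3.22e-05) = 1762 rad/s.
Step 2 — f₀ = ω₀/(2π) = 280.5 Hz.
Step 3 — Series Q: Q = ω₀L/R = 1762·0.01/29 = 0.6077.
Step 4 — Bandwidth: Δω = ω₀/Q = 2900 rad/s; BW = Δω/(2π) = 461.5 Hz.

(a) f₀ = 280.5 Hz  (b) Q = 0.6077  (c) BW = 461.5 Hz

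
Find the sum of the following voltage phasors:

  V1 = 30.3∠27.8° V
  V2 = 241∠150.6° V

Step 1 — Convert each phasor to rectangular form:
  V1 = 30.3·(cos(27.8°) + j·sin(27.8°)) = 26.8 + j14.13 V
  V2 = 241·(cos(150.6°) + j·sin(150.6°)) = -210 + j118.3 V
Step 2 — Sum components: V_total = -183.2 + j132.4 V.
Step 3 — Convert to polar: |V_total| = 226 V, ∠V_total = 144.1°.

V_total = 226∠144.1° V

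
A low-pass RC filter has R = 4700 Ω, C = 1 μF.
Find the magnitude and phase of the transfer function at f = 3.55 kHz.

Step 1 — Angular frequency: ω = 2π·3550 = 2.231e+04 rad/s.
Step 2 — Transfer function: H(jω) = 1/(1 + jωRC).
Step 3 — Denominator: 1 + jωRC = 1 + j·2.231e+04·4700·1e-06 = 1 + j104.8.
Step 4 — H = 9.098e-05 - j0.009538.
Step 5 — Magnitude: |H| = 0.009538 (-40.4 dB); phase: φ = -89.5°.

|H| = 0.009538 (-40.4 dB), φ = -89.5°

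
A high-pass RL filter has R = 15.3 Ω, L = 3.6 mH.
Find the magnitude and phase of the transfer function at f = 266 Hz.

Step 1 — Angular frequency: ω = 2π·266 = 1671 rad/s.
Step 2 — Transfer function: H(jω) = jωL/(R + jωL).
Step 3 — Numerator jωL = j·6.017; denominator R + jωL = 15.3 + j6.017.
Step 4 — H = 0.1339 + j0.3406.
Step 5 — Magnitude: |H| = 0.366 (-8.7 dB); phase: φ = 68.5°.

|H| = 0.366 (-8.7 dB), φ = 68.5°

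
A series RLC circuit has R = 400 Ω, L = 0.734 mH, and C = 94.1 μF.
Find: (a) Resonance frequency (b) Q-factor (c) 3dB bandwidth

Step 1 — Resonance: ω₀ = 1/√(LC) = 1/√(0.000734·9.41e-05) = 3805 rad/s.
Step 2 — f₀ = ω₀/(2π) = 605.6 Hz.
Step 3 — Series Q: Q = ω₀L/R = 3805·0.000734/400 = 0.006982.
Step 4 — Bandwidth: Δω = ω₀/Q = 5.45e+05 rad/s; BW = Δω/(2π) = 8.673e+04 Hz.

(a) f₀ = 605.6 Hz  (b) Q = 0.006982  (c) BW = 8.673e+04 Hz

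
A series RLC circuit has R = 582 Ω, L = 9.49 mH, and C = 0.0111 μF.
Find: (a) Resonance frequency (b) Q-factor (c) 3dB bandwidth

Step 1 — Resonance: ω₀ = 1/√(LC) = 1/√(0.00949·1.11e-08) = 9.743e+04 rad/s.
Step 2 — f₀ = ω₀/(2π) = 1.551e+04 Hz.
Step 3 — Series Q: Q = ω₀L/R = 9.743e+04·0.00949/582 = 1.589.
Step 4 — Bandwidth: Δω = ω₀/Q = 6.133e+04 rad/s; BW = Δω/(2π) = 9761 Hz.

(a) f₀ = 1.551e+04 Hz  (b) Q = 1.589  (c) BW = 9761 Hz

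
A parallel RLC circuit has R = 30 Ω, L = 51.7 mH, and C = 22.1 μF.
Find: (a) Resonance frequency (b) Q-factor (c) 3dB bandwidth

Step 1 — Resonance: ω₀ = 1/√(LC) = 1/√(0.0517·2.21e-05) = 935.5 rad/s.
Step 2 — f₀ = ω₀/(2π) = 148.9 Hz.
Step 3 — Parallel Q: Q = R/(ω₀L) = 30/(935.5·0.0517) = 0.6203.
Step 4 — Bandwidth: Δω = ω₀/Q = 1508 rad/s; BW = Δω/(2π) = 240.1 Hz.

(a) f₀ = 148.9 Hz  (b) Q = 0.6203  (c) BW = 240.1 Hz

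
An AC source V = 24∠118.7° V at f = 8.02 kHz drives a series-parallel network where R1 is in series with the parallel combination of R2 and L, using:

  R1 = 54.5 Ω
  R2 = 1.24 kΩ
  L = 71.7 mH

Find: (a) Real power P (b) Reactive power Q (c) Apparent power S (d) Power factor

Step 1 — Angular frequency: ω = 2π·f = 2π·8020 = 5.039e+04 rad/s.
Step 2 — Component impedances:
  R1: Z = R = 54.5 Ω
  R2: Z = R = 1240 Ω
  L: Z = jωL = j·5.039e+04·0.0717 = 0 + j3613 Ω
Step 3 — Parallel branch: R2 || L = 1/(1/R2 + 1/L) = 1109 + j380.7 Ω.
Step 4 — Series with R1: Z_total = R1 + (R2 || L) = 1164 + j380.7 Ω = 1225∠18.1° Ω.
Step 5 — Source phasor: V = 24∠118.7° V = -11.53 + j21.05 V.
Step 6 — Current: I = V / Z = -0.0036 + j0.01927 A = 0.0196∠100.6° A.
Step 7 — Complex power: S = V·I* = 0.4471 + j0.1463 VA.
Step 8 — Real power: P = Re(S) = 0.4471 W.
Step 9 — Reactive power: Q = Im(S) = 0.1463 VAR.
Step 10 — Apparent power: |S| = 0.4704 VA.
Step 11 — Power factor: PF = P/|S| = 0.9504 (lagging).

(a) P = 0.4471 W  (b) Q = 0.1463 VAR  (c) S = 0.4704 VA  (d) PF = 0.9504 (lagging)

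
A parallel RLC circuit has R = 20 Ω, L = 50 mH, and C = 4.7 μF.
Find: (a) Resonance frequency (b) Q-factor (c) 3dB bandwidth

Step 1 — Resonance: ω₀ = 1/√(LC) = 1/√(0.05·4.7e-06) = 2063 rad/s.
Step 2 — f₀ = ω₀/(2π) = 328.3 Hz.
Step 3 — Parallel Q: Q = R/(ω₀L) = 20/(2063·0.05) = 0.1939.
Step 4 — Bandwidth: Δω = ω₀/Q = 1.064e+04 rad/s; BW = Δω/(2π) = 1693 Hz.

(a) f₀ = 328.3 Hz  (b) Q = 0.1939  (c) BW = 1693 Hz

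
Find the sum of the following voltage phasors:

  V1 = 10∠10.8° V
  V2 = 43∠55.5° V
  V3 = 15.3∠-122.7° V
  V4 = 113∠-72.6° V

Step 1 — Convert each phasor to rectangular form:
  V1 = 10·(cos(10.8°) + j·sin(10.8°)) = 9.823 + j1.874 V
  V2 = 43·(cos(55.5°) + j·sin(55.5°)) = 24.36 + j35.44 V
  V3 = 15.3·(cos(-122.7°) + j·sin(-122.7°)) = -8.266 - j12.88 V
  V4 = 113·(cos(-72.6°) + j·sin(-72.6°)) = 33.79 - j107.8 V
Step 2 — Sum components: V_total = 59.7 - j83.39 V.
Step 3 — Convert to polar: |V_total| = 102.6 V, ∠V_total = -54.4°.

V_total = 102.6∠-54.4° V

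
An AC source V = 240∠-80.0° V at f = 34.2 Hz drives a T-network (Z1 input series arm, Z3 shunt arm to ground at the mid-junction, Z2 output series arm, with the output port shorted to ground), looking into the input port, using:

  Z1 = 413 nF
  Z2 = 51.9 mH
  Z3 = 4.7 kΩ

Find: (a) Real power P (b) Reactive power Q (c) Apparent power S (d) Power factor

Step 1 — Angular frequency: ω = 2π·f = 2π·34.2 = 214.9 rad/s.
Step 2 — Component impedances:
  Z1: Z = 1/(jωC) = -j/(ω·C) = 0 - j1.127e+04 Ω
  Z2: Z = jωL = j·214.9·0.0519 = 0 + j11.15 Ω
  Z3: Z = R = 4700 Ω
Step 3 — With the output port shorted to ground, the output series arm Z2 runs from the junction to ground; the shunt arm Z3 also runs from the junction to ground. They appear in parallel: Z3 || Z2 = 0.02646 + j11.15 Ω.
Step 4 — Series with input arm Z1: Z_in = Z1 + (Z3 || Z2) = 0.02646 - j1.126e+04 Ω = 1.126e+04∠-90.0° Ω.
Step 5 — Source phasor: V = 240∠-80.0° V = 41.68 - j236.4 V.
Step 6 — Current: I = V / Z = 0.021 + j0.003702 A = 0.02132∠10.0° A.
Step 7 — Complex power: S = V·I* = 1.203e-05 - j5.117 VA.
Step 8 — Real power: P = Re(S) = 1.203e-05 W.
Step 9 — Reactive power: Q = Im(S) = -5.117 VAR.
Step 10 — Apparent power: |S| = 5.117 VA.
Step 11 — Power factor: PF = P/|S| = 2.351e-06 (leading).

(a) P = 1.203e-05 W  (b) Q = -5.117 VAR  (c) S = 5.117 VA  (d) PF = 2.351e-06 (leading)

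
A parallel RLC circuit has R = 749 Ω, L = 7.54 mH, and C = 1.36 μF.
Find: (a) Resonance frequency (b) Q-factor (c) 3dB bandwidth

Step 1 — Resonance: ω₀ = 1/√(LC) = 1/√(0.00754·1.36e-06) = 9875 rad/s.
Step 2 — f₀ = ω₀/(2π) = 1572 Hz.
Step 3 — Parallel Q: Q = R/(ω₀L) = 749/(9875·0.00754) = 10.06.
Step 4 — Bandwidth: Δω = ω₀/Q = 981.7 rad/s; BW = Δω/(2π) = 156.2 Hz.

(a) f₀ = 1572 Hz  (b) Q = 10.06  (c) BW = 156.2 Hz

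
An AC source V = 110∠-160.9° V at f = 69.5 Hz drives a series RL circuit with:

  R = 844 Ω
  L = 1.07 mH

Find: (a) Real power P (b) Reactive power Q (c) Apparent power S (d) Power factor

Step 1 — Angular frequency: ω = 2π·f = 2π·69.5 = 436.7 rad/s.
Step 2 — Component impedances:
  R: Z = R = 844 Ω
  L: Z = jωL = j·436.7·0.00107 = 0 + j0.4672 Ω
Step 3 — Series combination: Z_total = R + L = 844 + j0.4672 Ω = 844∠0.0° Ω.
Step 4 — Source phasor: V = 110∠-160.9° V = -103.9 - j35.99 V.
Step 5 — Current: I = V / Z = -0.1232 - j0.04258 A = 0.1303∠-160.9° A.
Step 6 — Complex power: S = V·I* = 14.34 + j0.007937 VA.
Step 7 — Real power: P = Re(S) = 14.34 W.
Step 8 — Reactive power: Q = Im(S) = 0.007937 VAR.
Step 9 — Apparent power: |S| = 14.34 VA.
Step 10 — Power factor: PF = P/|S| = 1 (lagging).

(a) P = 14.34 W  (b) Q = 0.007937 VAR  (c) S = 14.34 VA  (d) PF = 1 (lagging)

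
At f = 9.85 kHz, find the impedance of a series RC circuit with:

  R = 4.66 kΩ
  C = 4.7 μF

Step 1 — Angular frequency: ω = 2π·f = 2π·9850 = 6.189e+04 rad/s.
Step 2 — Component impedances:
  R: Z = R = 4660 Ω
  C: Z = 1/(jωC) = -j/(ω·C) = 0 - j3.438 Ω
Step 3 — Series combination: Z_total = R + C = 4660 - j3.438 Ω = 4660∠-0.0° Ω.

Z = 4660 - j3.438 Ω = 4660∠-0.0° Ω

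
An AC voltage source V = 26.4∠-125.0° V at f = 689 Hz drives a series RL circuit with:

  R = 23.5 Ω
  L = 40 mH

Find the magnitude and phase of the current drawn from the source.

Step 1 — Angular frequency: ω = 2π·f = 2π·689 = 4329 rad/s.
Step 2 — Component impedances:
  R: Z = R = 23.5 Ω
  L: Z = jωL = j·4329·0.04 = 0 + j173.2 Ω
Step 3 — Series combination: Z_total = R + L = 23.5 + j173.2 Ω = 174.8∠82.3° Ω.
Step 4 — Source phasor: V = 26.4∠-125.0° V = -15.14 - j21.63 V.
Step 5 — Ohm's law: I = V / Z_total = (-15.14 - j21.63) / (23.5 + j173.2) = -0.1343 + j0.06922 A.
Step 6 — Convert to polar: |I| = 0.1511 A, ∠I = 152.7°.

I = 0.1511∠152.7° A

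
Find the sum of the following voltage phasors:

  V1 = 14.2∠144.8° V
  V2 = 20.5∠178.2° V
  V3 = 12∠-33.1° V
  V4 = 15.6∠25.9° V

Step 1 — Convert each phasor to rectangular form:
  V1 = 14.2·(cos(144.8°) + j·sin(144.8°)) = -11.6 + j8.185 V
  V2 = 20.5·(cos(178.2°) + j·sin(178.2°)) = -20.49 + j0.6439 V
  V3 = 12·(cos(-33.1°) + j·sin(-33.1°)) = 10.05 - j6.553 V
  V4 = 15.6·(cos(25.9°) + j·sin(25.9°)) = 14.03 + j6.814 V
Step 2 — Sum components: V_total = -8.008 + j9.09 V.
Step 3 — Convert to polar: |V_total| = 12.11 V, ∠V_total = 131.4°.

V_total = 12.11∠131.4° V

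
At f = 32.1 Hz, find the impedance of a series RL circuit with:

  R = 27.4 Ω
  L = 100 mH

Step 1 — Angular frequency: ω = 2π·f = 2π·32.1 = 201.7 rad/s.
Step 2 — Component impedances:
  R: Z = R = 27.4 Ω
  L: Z = jωL = j·201.7·0.1 = 0 + j20.17 Ω
Step 3 — Series combination: Z_total = R + L = 27.4 + j20.17 Ω = 34.02∠36.4° Ω.

Z = 27.4 + j20.17 Ω = 34.02∠36.4° Ω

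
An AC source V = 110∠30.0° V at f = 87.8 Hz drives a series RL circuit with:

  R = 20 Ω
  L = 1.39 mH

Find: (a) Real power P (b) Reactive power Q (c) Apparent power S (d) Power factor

Step 1 — Angular frequency: ω = 2π·f = 2π·87.8 = 551.7 rad/s.
Step 2 — Component impedances:
  R: Z = R = 20 Ω
  L: Z = jωL = j·551.7·0.00139 = 0 + j0.7668 Ω
Step 3 — Series combination: Z_total = R + L = 20 + j0.7668 Ω = 20.01∠2.2° Ω.
Step 4 — Source phasor: V = 110∠30.0° V = 95.26 + j55 V.
Step 5 — Current: I = V / Z = 4.861 + j2.564 A = 5.496∠27.8° A.
Step 6 — Complex power: S = V·I* = 604.1 + j23.16 VA.
Step 7 — Real power: P = Re(S) = 604.1 W.
Step 8 — Reactive power: Q = Im(S) = 23.16 VAR.
Step 9 — Apparent power: |S| = 604.6 VA.
Step 10 — Power factor: PF = P/|S| = 0.9993 (lagging).

(a) P = 604.1 W  (b) Q = 23.16 VAR  (c) S = 604.6 VA  (d) PF = 0.9993 (lagging)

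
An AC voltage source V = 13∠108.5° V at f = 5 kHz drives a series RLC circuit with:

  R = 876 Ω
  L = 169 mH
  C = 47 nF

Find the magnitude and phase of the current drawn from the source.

Step 1 — Angular frequency: ω = 2π·f = 2π·5000 = 3.142e+04 rad/s.
Step 2 — Component impedances:
  R: Z = R = 876 Ω
  L: Z = jωL = j·3.142e+04·0.169 = 0 + j5309 Ω
  C: Z = 1/(jωC) = -j/(ω·C) = 0 - j677.3 Ω
Step 3 — Series combination: Z_total = R + L + C = 876 + j4632 Ω = 4714∠79.3° Ω.
Step 4 — Source phasor: V = 13∠108.5° V = -4.125 + j12.33 V.
Step 5 — Ohm's law: I = V / Z_total = (-4.125 + j12.33) / (876 + j4632) = 0.002407 + j0.001346 A.
Step 6 — Convert to polar: |I| = 0.002758 A, ∠I = 29.2°.

I = 0.002758∠29.2° A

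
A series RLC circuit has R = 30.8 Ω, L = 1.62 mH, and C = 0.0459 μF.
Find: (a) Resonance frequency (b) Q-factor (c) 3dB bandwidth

Step 1 — Resonance: ω₀ = 1/√(LC) = 1/√(0.00162·4.59e-08) = 1.16e+05 rad/s.
Step 2 — f₀ = ω₀/(2π) = 1.846e+04 Hz.
Step 3 — Series Q: Q = ω₀L/R = 1.16e+05·0.00162/30.8 = 6.1.
Step 4 — Bandwidth: Δω = ω₀/Q = 1.901e+04 rad/s; BW = Δω/(2π) = 3026 Hz.

(a) f₀ = 1.846e+04 Hz  (b) Q = 6.1  (c) BW = 3026 Hz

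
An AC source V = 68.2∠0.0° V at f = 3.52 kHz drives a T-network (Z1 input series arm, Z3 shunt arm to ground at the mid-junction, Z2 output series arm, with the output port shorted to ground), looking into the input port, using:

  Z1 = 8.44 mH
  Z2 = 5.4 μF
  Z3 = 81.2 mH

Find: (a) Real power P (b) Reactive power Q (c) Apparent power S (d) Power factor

Step 1 — Angular frequency: ω = 2π·f = 2π·3520 = 2.212e+04 rad/s.
Step 2 — Component impedances:
  Z1: Z = jωL = j·2.212e+04·0.00844 = 0 + j186.7 Ω
  Z2: Z = 1/(jωC) = -j/(ω·C) = 0 - j8.373 Ω
  Z3: Z = jωL = j·2.212e+04·0.0812 = 0 + j1796 Ω
Step 3 — With the output port shorted to ground, the output series arm Z2 runs from the junction to ground; the shunt arm Z3 also runs from the junction to ground. They appear in parallel: Z3 || Z2 = 0 - j8.412 Ω.
Step 4 — Series with input arm Z1: Z_in = Z1 + (Z3 || Z2) = 0 + j178.3 Ω = 178.3∠90.0° Ω.
Step 5 — Source phasor: V = 68.2∠0.0° V = 68.2 V.
Step 6 — Current: I = V / Z = 0 - j0.3826 A = 0.3826∠-90.0° A.
Step 7 — Complex power: S = V·I* = 0 + j26.09 VA.
Step 8 — Real power: P = Re(S) = 0 W.
Step 9 — Reactive power: Q = Im(S) = 26.09 VAR.
Step 10 — Apparent power: |S| = 26.09 VA.
Step 11 — Power factor: PF = P/|S| = 0 (lagging).

(a) P = 0 W  (b) Q = 26.09 VAR  (c) S = 26.09 VA  (d) PF = 0 (lagging)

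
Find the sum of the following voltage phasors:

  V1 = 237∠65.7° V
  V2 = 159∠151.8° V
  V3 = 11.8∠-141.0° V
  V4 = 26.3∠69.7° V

Step 1 — Convert each phasor to rectangular form:
  V1 = 237·(cos(65.7°) + j·sin(65.7°)) = 97.53 + j216 V
  V2 = 159·(cos(151.8°) + j·sin(151.8°)) = -140.1 + j75.14 V
  V3 = 11.8·(cos(-141.0°) + j·sin(-141.0°)) = -9.17 - j7.426 V
  V4 = 26.3·(cos(69.7°) + j·sin(69.7°)) = 9.124 + j24.67 V
Step 2 — Sum components: V_total = -42.64 + j308.4 V.
Step 3 — Convert to polar: |V_total| = 311.3 V, ∠V_total = 97.9°.

V_total = 311.3∠97.9° V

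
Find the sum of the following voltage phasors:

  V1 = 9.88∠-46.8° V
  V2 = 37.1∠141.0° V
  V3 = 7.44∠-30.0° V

Step 1 — Convert each phasor to rectangular form:
  V1 = 9.88·(cos(-46.8°) + j·sin(-46.8°)) = 6.763 - j7.202 V
  V2 = 37.1·(cos(141.0°) + j·sin(141.0°)) = -28.83 + j23.35 V
  V3 = 7.44·(cos(-30.0°) + j·sin(-30.0°)) = 6.443 - j3.72 V
Step 2 — Sum components: V_total = -15.63 + j12.43 V.
Step 3 — Convert to polar: |V_total| = 19.96 V, ∠V_total = 141.5°.

V_total = 19.96∠141.5° V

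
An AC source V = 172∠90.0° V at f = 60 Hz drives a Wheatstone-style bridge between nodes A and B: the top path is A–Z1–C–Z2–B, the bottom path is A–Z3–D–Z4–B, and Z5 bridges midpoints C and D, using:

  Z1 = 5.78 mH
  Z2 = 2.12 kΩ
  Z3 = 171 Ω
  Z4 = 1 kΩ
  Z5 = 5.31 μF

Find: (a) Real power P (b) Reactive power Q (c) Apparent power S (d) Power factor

Step 1 — Angular frequency: ω = 2π·f = 2π·60 = 377 rad/s.
Step 2 — Component impedances:
  Z1: Z = jωL = j·377·0.00578 = 0 + j2.179 Ω
  Z2: Z = R = 2120 Ω
  Z3: Z = R = 171 Ω
  Z4: Z = R = 1000 Ω
  Z5: Z = 1/(jωC) = -j/(ω·C) = 0 - j499.5 Ω
Step 3 — Bridge requires nodal analysis (the Z5 bridge couples midpoints C and D, so the two paths cannot be reduced to a simple series/parallel combination). Setting node B to ground and injecting 1 A at node A, the 3-node admittance system at A, C, D solves to V_A = Z_AB = 746.9 - j21.67 Ω = 747.2∠-1.7° Ω.
Step 4 — Source phasor: V = 172∠90.0° V = 0 + j172 V.
Step 5 — Current: I = V / Z = -0.006677 + j0.2301 A = 0.2302∠91.7° A.
Step 6 — Complex power: S = V·I* = 39.58 - j1.148 VA.
Step 7 — Real power: P = Re(S) = 39.58 W.
Step 8 — Reactive power: Q = Im(S) = -1.148 VAR.
Step 9 — Apparent power: |S| = 39.59 VA.
Step 10 — Power factor: PF = P/|S| = 0.9996 (leading).

(a) P = 39.58 W  (b) Q = -1.148 VAR  (c) S = 39.59 VA  (d) PF = 0.9996 (leading)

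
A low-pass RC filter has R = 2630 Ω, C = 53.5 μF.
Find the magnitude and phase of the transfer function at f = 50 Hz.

Step 1 — Angular frequency: ω = 2π·50 = 314.2 rad/s.
Step 2 — Transfer function: H(jω) = 1/(1 + jωRC).
Step 3 — Denominator: 1 + jωRC = 1 + j·314.2·2630·5.35e-05 = 1 + j44.2.
Step 4 — H = 0.0005115 - j0.02261.
Step 5 — Magnitude: |H| = 0.02262 (-32.9 dB); phase: φ = -88.7°.

|H| = 0.02262 (-32.9 dB), φ = -88.7°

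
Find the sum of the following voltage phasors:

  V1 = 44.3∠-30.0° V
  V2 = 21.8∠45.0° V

Step 1 — Convert each phasor to rectangular form:
  V1 = 44.3·(cos(-30.0°) + j·sin(-30.0°)) = 38.36 - j22.15 V
  V2 = 21.8·(cos(45.0°) + j·sin(45.0°)) = 15.41 + j15.41 V
Step 2 — Sum components: V_total = 53.78 - j6.735 V.
Step 3 — Convert to polar: |V_total| = 54.2 V, ∠V_total = -7.1°.

V_total = 54.2∠-7.1° V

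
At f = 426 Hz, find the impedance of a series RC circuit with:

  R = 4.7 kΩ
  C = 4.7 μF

Step 1 — Angular frequency: ω = 2π·f = 2π·426 = 2677 rad/s.
Step 2 — Component impedances:
  R: Z = R = 4700 Ω
  C: Z = 1/(jωC) = -j/(ω·C) = 0 - j79.49 Ω
Step 3 — Series combination: Z_total = R + C = 4700 - j79.49 Ω = 4701∠-1.0° Ω.

Z = 4700 - j79.49 Ω = 4701∠-1.0° Ω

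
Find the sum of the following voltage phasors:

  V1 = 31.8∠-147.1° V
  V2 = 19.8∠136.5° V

Step 1 — Convert each phasor to rectangular form:
  V1 = 31.8·(cos(-147.1°) + j·sin(-147.1°)) = -26.7 - j17.27 V
  V2 = 19.8·(cos(136.5°) + j·sin(136.5°)) = -14.36 + j13.63 V
Step 2 — Sum components: V_total = -41.06 - j3.644 V.
Step 3 — Convert to polar: |V_total| = 41.22 V, ∠V_total = -174.9°.

V_total = 41.22∠-174.9° V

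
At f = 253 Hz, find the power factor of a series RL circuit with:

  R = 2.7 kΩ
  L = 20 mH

Step 1 — Angular frequency: ω = 2π·f = 2π·253 = 1590 rad/s.
Step 2 — Component impedances:
  R: Z = R = 2700 Ω
  L: Z = jωL = j·1590·0.02 = 0 + j31.79 Ω
Step 3 — Series combination: Z_total = R + L = 2700 + j31.79 Ω = 2700∠0.7° Ω.
Step 4 — Power factor: PF = cos(φ) = Re(Z)/|Z| = 2700/2700.2 = 0.9999.
Step 5 — Type: Im(Z) = 31.79 ⇒ lagging (phase φ = 0.7°).

PF = 0.9999 (lagging, φ = 0.7°)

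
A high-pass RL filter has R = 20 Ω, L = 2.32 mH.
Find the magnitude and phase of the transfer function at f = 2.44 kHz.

Step 1 — Angular frequency: ω = 2π·2440 = 1.533e+04 rad/s.
Step 2 — Transfer function: H(jω) = jωL/(R + jωL).
Step 3 — Numerator jωL = j·35.57; denominator R + jωL = 20 + j35.57.
Step 4 — H = 0.7598 + j0.4272.
Step 5 — Magnitude: |H| = 0.8716 (-1.2 dB); phase: φ = 29.3°.

|H| = 0.8716 (-1.2 dB), φ = 29.3°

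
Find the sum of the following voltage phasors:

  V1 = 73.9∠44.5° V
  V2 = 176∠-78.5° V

Step 1 — Convert each phasor to rectangular form:
  V1 = 73.9·(cos(44.5°) + j·sin(44.5°)) = 52.71 + j51.8 V
  V2 = 176·(cos(-78.5°) + j·sin(-78.5°)) = 35.09 - j172.5 V
Step 2 — Sum components: V_total = 87.8 - j120.7 V.
Step 3 — Convert to polar: |V_total| = 149.2 V, ∠V_total = -54.0°.

V_total = 149.2∠-54.0° V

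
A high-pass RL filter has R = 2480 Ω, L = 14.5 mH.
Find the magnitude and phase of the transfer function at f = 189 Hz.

Step 1 — Angular frequency: ω = 2π·189 = 1188 rad/s.
Step 2 — Transfer function: H(jω) = jωL/(R + jωL).
Step 3 — Numerator jωL = j·17.22; denominator R + jωL = 2480 + j17.22.
Step 4 — H = 4.821e-05 + j0.006943.
Step 5 — Magnitude: |H| = 0.006943 (-43.2 dB); phase: φ = 89.6°.

|H| = 0.006943 (-43.2 dB), φ = 89.6°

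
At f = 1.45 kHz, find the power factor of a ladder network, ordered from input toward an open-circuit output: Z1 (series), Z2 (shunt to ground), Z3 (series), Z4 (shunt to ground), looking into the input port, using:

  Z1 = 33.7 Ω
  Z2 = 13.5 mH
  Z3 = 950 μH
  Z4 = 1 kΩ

Step 1 — Angular frequency: ω = 2π·f = 2π·1450 = 9111 rad/s.
Step 2 — Component impedances:
  Z1: Z = R = 33.7 Ω
  Z2: Z = jωL = j·9111·0.0135 = 0 + j123 Ω
  Z3: Z = jωL = j·9111·0.00095 = 0 + j8.655 Ω
  Z4: Z = R = 1000 Ω
Step 3 — Ladder network (open output): work backward from the far end, alternating series and parallel combinations. Z_in = 48.57 + j121 Ω = 130.4∠68.1° Ω.
Step 4 — Power factor: PF = cos(φ) = Re(Z)/|Z| = 48.57/130.42 = 0.3724.
Step 5 — Type: Im(Z) = 121 ⇒ lagging (phase φ = 68.1°).

PF = 0.3724 (lagging, φ = 68.1°)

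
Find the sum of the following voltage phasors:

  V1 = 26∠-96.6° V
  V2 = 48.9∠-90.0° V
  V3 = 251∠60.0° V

Step 1 — Convert each phasor to rectangular form:
  V1 = 26·(cos(-96.6°) + j·sin(-96.6°)) = -2.988 - j25.83 V
  V2 = 48.9·(cos(-90.0°) + j·sin(-90.0°)) = 0 - j48.9 V
  V3 = 251·(cos(60.0°) + j·sin(60.0°)) = 125.5 + j217.4 V
Step 2 — Sum components: V_total = 122.5 + j142.6 V.
Step 3 — Convert to polar: |V_total| = 188 V, ∠V_total = 49.3°.

V_total = 188∠49.3° V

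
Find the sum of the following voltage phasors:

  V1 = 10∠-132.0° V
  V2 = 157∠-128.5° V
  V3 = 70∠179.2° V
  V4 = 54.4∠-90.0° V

Step 1 — Convert each phasor to rectangular form:
  V1 = 10·(cos(-132.0°) + j·sin(-132.0°)) = -6.691 - j7.431 V
  V2 = 157·(cos(-128.5°) + j·sin(-128.5°)) = -97.73 - j122.9 V
  V3 = 70·(cos(179.2°) + j·sin(179.2°)) = -69.99 + j0.9774 V
  V4 = 54.4·(cos(-90.0°) + j·sin(-90.0°)) = 0 - j54.4 V
Step 2 — Sum components: V_total = -174.4 - j183.7 V.
Step 3 — Convert to polar: |V_total| = 253.3 V, ∠V_total = -133.5°.

V_total = 253.3∠-133.5° V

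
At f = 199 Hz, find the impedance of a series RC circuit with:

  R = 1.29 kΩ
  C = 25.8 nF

Step 1 — Angular frequency: ω = 2π·f = 2π·199 = 1250 rad/s.
Step 2 — Component impedances:
  R: Z = R = 1290 Ω
  C: Z = 1/(jωC) = -j/(ω·C) = 0 - j3.1e+04 Ω
Step 3 — Series combination: Z_total = R + C = 1290 - j3.1e+04 Ω = 3.103e+04∠-87.6° Ω.

Z = 1290 - j3.1e+04 Ω = 3.103e+04∠-87.6° Ω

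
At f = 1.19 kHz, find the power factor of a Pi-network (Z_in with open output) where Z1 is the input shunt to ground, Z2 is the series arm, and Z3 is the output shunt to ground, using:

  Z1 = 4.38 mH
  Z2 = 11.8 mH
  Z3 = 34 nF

Step 1 — Angular frequency: ω = 2π·f = 2π·1190 = 7477 rad/s.
Step 2 — Component impedances:
  Z1: Z = jωL = j·7477·0.00438 = 0 + j32.75 Ω
  Z2: Z = jωL = j·7477·0.0118 = 0 + j88.23 Ω
  Z3: Z = 1/(jωC) = -j/(ω·C) = 0 - j3934 Ω
Step 3 — With open output, the series arm Z2 and the output shunt Z3 appear in series to ground: Z2 + Z3 = 0 - j3845 Ω.
Step 4 — Parallel with input shunt Z1: Z_in = Z1 || (Z2 + Z3) = 0 + j33.03 Ω = 33.03∠90.0° Ω.
Step 5 — Power factor: PF = cos(φ) = Re(Z)/|Z| = -0/33.03 = -0.
Step 6 — Type: Im(Z) = 33.03 ⇒ lagging (phase φ = 90.0°).

PF = -0 (lagging, φ = 90.0°)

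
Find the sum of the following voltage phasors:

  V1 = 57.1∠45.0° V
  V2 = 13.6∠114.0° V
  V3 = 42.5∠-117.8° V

Step 1 — Convert each phasor to rectangular form:
  V1 = 57.1·(cos(45.0°) + j·sin(45.0°)) = 40.38 + j40.38 V
  V2 = 13.6·(cos(114.0°) + j·sin(114.0°)) = -5.532 + j12.42 V
  V3 = 42.5·(cos(-117.8°) + j·sin(-117.8°)) = -19.82 - j37.59 V
Step 2 — Sum components: V_total = 15.02 + j15.21 V.
Step 3 — Convert to polar: |V_total| = 21.37 V, ∠V_total = 45.3°.

V_total = 21.37∠45.3° V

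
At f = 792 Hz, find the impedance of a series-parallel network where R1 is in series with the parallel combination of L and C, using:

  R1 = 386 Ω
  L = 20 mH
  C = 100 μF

Step 1 — Angular frequency: ω = 2π·f = 2π·792 = 4976 rad/s.
Step 2 — Component impedances:
  R1: Z = R = 386 Ω
  L: Z = jωL = j·4976·0.02 = 0 + j99.53 Ω
  C: Z = 1/(jωC) = -j/(ω·C) = 0 - j2.01 Ω
Step 3 — Parallel branch: L || C = 1/(1/L + 1/C) = 0 - j2.051 Ω.
Step 4 — Series with R1: Z_total = R1 + (L || C) = 386 - j2.051 Ω = 386∠-0.3° Ω.

Z = 386 - j2.051 Ω = 386∠-0.3° Ω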